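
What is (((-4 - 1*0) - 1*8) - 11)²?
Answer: 529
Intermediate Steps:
(((-4 - 1*0) - 1*8) - 11)² = (((-4 + 0) - 8) - 11)² = ((-4 - 8) - 11)² = (-12 - 11)² = (-23)² = 529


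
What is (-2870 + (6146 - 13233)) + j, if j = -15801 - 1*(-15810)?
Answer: -9948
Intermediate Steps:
j = 9 (j = -15801 + 15810 = 9)
(-2870 + (6146 - 13233)) + j = (-2870 + (6146 - 13233)) + 9 = (-2870 - 7087) + 9 = -9957 + 9 = -9948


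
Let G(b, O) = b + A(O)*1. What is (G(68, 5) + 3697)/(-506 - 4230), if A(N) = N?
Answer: -1885/2368 ≈ -0.79603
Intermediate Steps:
G(b, O) = O + b (G(b, O) = b + O*1 = b + O = O + b)
(G(68, 5) + 3697)/(-506 - 4230) = ((5 + 68) + 3697)/(-506 - 4230) = (73 + 3697)/(-4736) = 3770*(-1/4736) = -1885/2368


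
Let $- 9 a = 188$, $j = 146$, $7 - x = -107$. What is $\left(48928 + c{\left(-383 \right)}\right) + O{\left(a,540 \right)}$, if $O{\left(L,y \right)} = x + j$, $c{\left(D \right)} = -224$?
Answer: $48964$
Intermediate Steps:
$x = 114$ ($x = 7 - -107 = 7 + 107 = 114$)
$a = - \frac{188}{9}$ ($a = \left(- \frac{1}{9}\right) 188 = - \frac{188}{9} \approx -20.889$)
$O{\left(L,y \right)} = 260$ ($O{\left(L,y \right)} = 114 + 146 = 260$)
$\left(48928 + c{\left(-383 \right)}\right) + O{\left(a,540 \right)} = \left(48928 - 224\right) + 260 = 48704 + 260 = 48964$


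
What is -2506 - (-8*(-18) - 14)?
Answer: -2636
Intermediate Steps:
-2506 - (-8*(-18) - 14) = -2506 - (144 - 14) = -2506 - 1*130 = -2506 - 130 = -2636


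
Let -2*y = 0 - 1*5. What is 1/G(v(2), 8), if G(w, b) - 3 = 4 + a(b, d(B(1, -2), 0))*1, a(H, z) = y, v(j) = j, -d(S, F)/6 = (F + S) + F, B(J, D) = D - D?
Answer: 2/19 ≈ 0.10526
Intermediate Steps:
B(J, D) = 0
d(S, F) = -12*F - 6*S (d(S, F) = -6*((F + S) + F) = -6*(S + 2*F) = -12*F - 6*S)
y = 5/2 (y = -(0 - 1*5)/2 = -(0 - 5)/2 = -1/2*(-5) = 5/2 ≈ 2.5000)
a(H, z) = 5/2
G(w, b) = 19/2 (G(w, b) = 3 + (4 + (5/2)*1) = 3 + (4 + 5/2) = 3 + 13/2 = 19/2)
1/G(v(2), 8) = 1/(19/2) = 2/19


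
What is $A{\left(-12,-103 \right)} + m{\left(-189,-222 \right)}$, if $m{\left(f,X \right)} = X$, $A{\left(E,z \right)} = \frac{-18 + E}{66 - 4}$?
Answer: $- \frac{6897}{31} \approx -222.48$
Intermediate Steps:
$A{\left(E,z \right)} = - \frac{9}{31} + \frac{E}{62}$ ($A{\left(E,z \right)} = \frac{-18 + E}{62} = \left(-18 + E\right) \frac{1}{62} = - \frac{9}{31} + \frac{E}{62}$)
$A{\left(-12,-103 \right)} + m{\left(-189,-222 \right)} = \left(- \frac{9}{31} + \frac{1}{62} \left(-12\right)\right) - 222 = \left(- \frac{9}{31} - \frac{6}{31}\right) - 222 = - \frac{15}{31} - 222 = - \frac{6897}{31}$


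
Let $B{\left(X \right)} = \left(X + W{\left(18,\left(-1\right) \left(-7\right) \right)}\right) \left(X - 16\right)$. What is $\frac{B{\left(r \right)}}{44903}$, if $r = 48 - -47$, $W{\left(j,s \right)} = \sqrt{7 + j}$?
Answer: $\frac{7900}{44903} \approx 0.17593$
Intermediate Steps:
$r = 95$ ($r = 48 + 47 = 95$)
$B{\left(X \right)} = \left(-16 + X\right) \left(5 + X\right)$ ($B{\left(X \right)} = \left(X + \sqrt{7 + 18}\right) \left(X - 16\right) = \left(X + \sqrt{25}\right) \left(-16 + X\right) = \left(X + 5\right) \left(-16 + X\right) = \left(5 + X\right) \left(-16 + X\right) = \left(-16 + X\right) \left(5 + X\right)$)
$\frac{B{\left(r \right)}}{44903} = \frac{-80 + 95^{2} - 1045}{44903} = \left(-80 + 9025 - 1045\right) \frac{1}{44903} = 7900 \cdot \frac{1}{44903} = \frac{7900}{44903}$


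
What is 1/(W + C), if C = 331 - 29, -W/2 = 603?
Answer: -1/904 ≈ -0.0011062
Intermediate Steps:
W = -1206 (W = -2*603 = -1206)
C = 302
1/(W + C) = 1/(-1206 + 302) = 1/(-904) = -1/904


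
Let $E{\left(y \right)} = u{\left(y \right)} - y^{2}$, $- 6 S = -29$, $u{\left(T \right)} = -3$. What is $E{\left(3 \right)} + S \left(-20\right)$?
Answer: $- \frac{326}{3} \approx -108.67$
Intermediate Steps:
$S = \frac{29}{6}$ ($S = \left(- \frac{1}{6}\right) \left(-29\right) = \frac{29}{6} \approx 4.8333$)
$E{\left(y \right)} = -3 - y^{2}$
$E{\left(3 \right)} + S \left(-20\right) = \left(-3 - 3^{2}\right) + \frac{29}{6} \left(-20\right) = \left(-3 - 9\right) - \frac{290}{3} = -12 - \frac{290}{3} = - \frac{326}{3}$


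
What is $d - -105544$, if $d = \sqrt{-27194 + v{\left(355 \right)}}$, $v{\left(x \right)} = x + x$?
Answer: $105544 + 2 i \sqrt{6621} \approx 1.0554 \cdot 10^{5} + 162.74 i$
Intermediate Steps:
$v{\left(x \right)} = 2 x$
$d = 2 i \sqrt{6621}$ ($d = \sqrt{-27194 + 2 \cdot 355} = \sqrt{-27194 + 710} = \sqrt{-26484} = 2 i \sqrt{6621} \approx 162.74 i$)
$d - -105544 = 2 i \sqrt{6621} - -105544 = 2 i \sqrt{6621} + 105544 = 105544 + 2 i \sqrt{6621}$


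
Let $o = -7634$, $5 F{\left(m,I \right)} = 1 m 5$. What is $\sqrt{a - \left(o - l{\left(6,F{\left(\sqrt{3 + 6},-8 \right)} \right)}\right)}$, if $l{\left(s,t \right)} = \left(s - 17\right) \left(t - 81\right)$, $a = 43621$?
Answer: $\sqrt{52113} \approx 228.28$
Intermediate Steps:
$F{\left(m,I \right)} = m$ ($F{\left(m,I \right)} = \frac{1 m 5}{5} = \frac{m 5}{5} = \frac{5 m}{5} = m$)
$l{\left(s,t \right)} = \left(-81 + t\right) \left(-17 + s\right)$ ($l{\left(s,t \right)} = \left(-17 + s\right) \left(-81 + t\right) = \left(-81 + t\right) \left(-17 + s\right)$)
$\sqrt{a - \left(o - l{\left(6,F{\left(\sqrt{3 + 6},-8 \right)} \right)}\right)} = \sqrt{43621 + \left(\left(1377 - 486 - 17 \sqrt{3 + 6} + 6 \sqrt{3 + 6}\right) - -7634\right)} = \sqrt{43621 + \left(\left(1377 - 486 - 17 \sqrt{9} + 6 \sqrt{9}\right) + 7634\right)} = \sqrt{43621 + \left(\left(1377 - 486 - 51 + 6 \cdot 3\right) + 7634\right)} = \sqrt{43621 + \left(\left(1377 - 486 - 51 + 18\right) + 7634\right)} = \sqrt{43621 + \left(858 + 7634\right)} = \sqrt{43621 + 8492} = \sqrt{52113}$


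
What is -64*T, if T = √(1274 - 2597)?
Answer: -1344*I*√3 ≈ -2327.9*I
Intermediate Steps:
T = 21*I*√3 (T = √(-1323) = 21*I*√3 ≈ 36.373*I)
-64*T = -1344*I*√3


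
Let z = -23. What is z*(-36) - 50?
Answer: 778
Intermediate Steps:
z*(-36) - 50 = -23*(-36) - 50 = 828 - 50 = 778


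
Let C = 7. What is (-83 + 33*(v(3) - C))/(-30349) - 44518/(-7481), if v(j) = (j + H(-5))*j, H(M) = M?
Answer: 1354907054/227040869 ≈ 5.9677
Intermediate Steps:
v(j) = j*(-5 + j) (v(j) = (j - 5)*j = (-5 + j)*j = j*(-5 + j))
(-83 + 33*(v(3) - C))/(-30349) - 44518/(-7481) = (-83 + 33*(3*(-5 + 3) - 1*7))/(-30349) - 44518/(-7481) = (-83 + 33*(3*(-2) - 7))*(-1/30349) - 44518*(-1/7481) = (-83 + 33*(-6 - 7))*(-1/30349) + 44518/7481 = (-83 + 33*(-13))*(-1/30349) + 44518/7481 = (-83 - 429)*(-1/30349) + 44518/7481 = -512*(-1/30349) + 44518/7481 = 512/30349 + 44518/7481 = 1354907054/227040869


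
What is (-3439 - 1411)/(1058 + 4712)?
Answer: -485/577 ≈ -0.84055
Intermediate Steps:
(-3439 - 1411)/(1058 + 4712) = -4850/5770 = -4850*1/5770 = -485/577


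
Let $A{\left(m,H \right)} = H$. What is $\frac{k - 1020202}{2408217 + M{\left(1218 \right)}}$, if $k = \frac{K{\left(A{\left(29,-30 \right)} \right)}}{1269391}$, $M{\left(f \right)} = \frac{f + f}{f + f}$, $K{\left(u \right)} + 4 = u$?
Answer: $- \frac{647517618508}{1528485127619} \approx -0.42363$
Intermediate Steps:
$K{\left(u \right)} = -4 + u$
$M{\left(f \right)} = 1$ ($M{\left(f \right)} = \frac{2 f}{2 f} = 2 f \frac{1}{2 f} = 1$)
$k = - \frac{34}{1269391}$ ($k = \frac{-4 - 30}{1269391} = \left(-34\right) \frac{1}{1269391} = - \frac{34}{1269391} \approx -2.6784 \cdot 10^{-5}$)
$\frac{k - 1020202}{2408217 + M{\left(1218 \right)}} = \frac{- \frac{34}{1269391} - 1020202}{2408217 + 1} = - \frac{1295035237016}{1269391 \cdot 2408218} = \left(- \frac{1295035237016}{1269391}\right) \frac{1}{2408218} = - \frac{647517618508}{1528485127619}$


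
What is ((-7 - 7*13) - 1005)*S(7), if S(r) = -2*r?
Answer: 15442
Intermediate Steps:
((-7 - 7*13) - 1005)*S(7) = ((-7 - 7*13) - 1005)*(-2*7) = ((-7 - 91) - 1005)*(-14) = (-98 - 1005)*(-14) = -1103*(-14) = 15442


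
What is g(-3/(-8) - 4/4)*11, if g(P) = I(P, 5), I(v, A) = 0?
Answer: 0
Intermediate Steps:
g(P) = 0
g(-3/(-8) - 4/4)*11 = 0*11 = 0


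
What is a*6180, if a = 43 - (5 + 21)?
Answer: 105060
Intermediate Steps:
a = 17 (a = 43 - 1*26 = 43 - 26 = 17)
a*6180 = 17*6180 = 105060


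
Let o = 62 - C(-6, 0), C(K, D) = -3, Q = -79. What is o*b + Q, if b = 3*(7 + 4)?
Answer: 2066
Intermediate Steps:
b = 33 (b = 3*11 = 33)
o = 65 (o = 62 - 1*(-3) = 62 + 3 = 65)
o*b + Q = 65*33 - 79 = 2145 - 79 = 2066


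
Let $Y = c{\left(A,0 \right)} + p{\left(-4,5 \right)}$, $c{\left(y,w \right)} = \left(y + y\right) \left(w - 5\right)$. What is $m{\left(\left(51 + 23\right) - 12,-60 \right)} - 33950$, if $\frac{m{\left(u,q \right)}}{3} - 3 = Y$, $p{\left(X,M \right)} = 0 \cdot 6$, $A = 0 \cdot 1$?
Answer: $-33941$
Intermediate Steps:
$A = 0$
$p{\left(X,M \right)} = 0$
$c{\left(y,w \right)} = 2 y \left(-5 + w\right)$
$Y = 0$ ($Y = 2 \cdot 0 \left(-5 + 0\right) + 0 = 2 \cdot 0 \left(-5\right) + 0 = 0 + 0 = 0$)
$m{\left(u,q \right)} = 9$ ($m{\left(u,q \right)} = 9 + 3 \cdot 0 = 9 + 0 = 9$)
$m{\left(\left(51 + 23\right) - 12,-60 \right)} - 33950 = 9 - 33950 = -33941$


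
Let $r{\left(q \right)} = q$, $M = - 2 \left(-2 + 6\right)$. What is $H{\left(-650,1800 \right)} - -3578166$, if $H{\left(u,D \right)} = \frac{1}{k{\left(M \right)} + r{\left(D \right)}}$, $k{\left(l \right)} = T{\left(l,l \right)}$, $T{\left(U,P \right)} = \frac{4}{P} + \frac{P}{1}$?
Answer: $\frac{12820568780}{3583} \approx 3.5782 \cdot 10^{6}$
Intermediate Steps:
$T{\left(U,P \right)} = P + \frac{4}{P}$ ($T{\left(U,P \right)} = \frac{4}{P} + P 1 = \frac{4}{P} + P = P + \frac{4}{P}$)
$M = -8$ ($M = \left(-2\right) 4 = -8$)
$k{\left(l \right)} = l + \frac{4}{l}$
$H{\left(u,D \right)} = \frac{1}{- \frac{17}{2} + D}$ ($H{\left(u,D \right)} = \frac{1}{\left(-8 + \frac{4}{-8}\right) + D} = \frac{1}{\left(-8 + 4 \left(- \frac{1}{8}\right)\right) + D} = \frac{1}{\left(-8 - \frac{1}{2}\right) + D} = \frac{1}{- \frac{17}{2} + D}$)
$H{\left(-650,1800 \right)} - -3578166 = \frac{2}{-17 + 2 \cdot 1800} - -3578166 = \frac{2}{-17 + 3600} + 3578166 = \frac{2}{3583} + 3578166 = \frac{12820568780}{3583}$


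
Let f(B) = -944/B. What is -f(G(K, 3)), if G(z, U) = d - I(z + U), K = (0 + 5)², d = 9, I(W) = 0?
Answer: 944/9 ≈ 104.89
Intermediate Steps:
K = 25 (K = 5² = 25)
G(z, U) = 9 (G(z, U) = 9 - 1*0 = 9 + 0 = 9)
-f(G(K, 3)) = -(-944)/9 = -1*(-944/9) = 944/9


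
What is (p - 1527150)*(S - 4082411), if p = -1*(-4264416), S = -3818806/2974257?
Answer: -11078758685416742726/991419 ≈ -1.1175e+13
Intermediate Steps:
S = -3818806/2974257 (S = -3818806*1/2974257 = -3818806/2974257 ≈ -1.2840)
p = 4264416
(p - 1527150)*(S - 4082411) = (4264416 - 1527150)*(-3818806/2974257 - 4082411) = 2737266*(-12142143312433/2974257) = -11078758685416742726/991419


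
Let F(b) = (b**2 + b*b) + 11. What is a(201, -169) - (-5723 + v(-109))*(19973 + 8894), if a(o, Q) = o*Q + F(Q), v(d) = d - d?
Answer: 165229005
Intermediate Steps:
v(d) = 0
F(b) = 11 + 2*b**2 (F(b) = (b**2 + b**2) + 11 = 2*b**2 + 11 = 11 + 2*b**2)
a(o, Q) = 11 + 2*Q**2 + Q*o (a(o, Q) = o*Q + (11 + 2*Q**2) = Q*o + (11 + 2*Q**2) = 11 + 2*Q**2 + Q*o)
a(201, -169) - (-5723 + v(-109))*(19973 + 8894) = (11 + 2*(-169)**2 - 169*201) - (-5723 + 0)*(19973 + 8894) = (11 + 2*28561 - 33969) - (-5723)*28867 = (11 + 57122 - 33969) - 1*(-165205841) = 23164 + 165205841 = 165229005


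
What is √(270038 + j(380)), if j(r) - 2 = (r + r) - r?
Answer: 2*√67605 ≈ 520.02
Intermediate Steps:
j(r) = 2 + r (j(r) = 2 + ((r + r) - r) = 2 + (2*r - r) = 2 + r)
√(270038 + j(380)) = √(270038 + (2 + 380)) = √(270038 + 382) = √270420 = 2*√67605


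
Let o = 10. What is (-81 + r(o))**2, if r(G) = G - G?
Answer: 6561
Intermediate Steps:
r(G) = 0
(-81 + r(o))**2 = (-81 + 0)**2 = (-81)**2 = 6561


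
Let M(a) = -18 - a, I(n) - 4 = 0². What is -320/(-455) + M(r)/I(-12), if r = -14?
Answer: -27/91 ≈ -0.29670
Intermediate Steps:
I(n) = 4 (I(n) = 4 + 0² = 4 + 0 = 4)
-320/(-455) + M(r)/I(-12) = -320/(-455) + (-18 - 1*(-14))/4 = -320*(-1/455) + (-18 + 14)*(¼) = 64/91 - 4*¼ = 64/91 - 1 = -27/91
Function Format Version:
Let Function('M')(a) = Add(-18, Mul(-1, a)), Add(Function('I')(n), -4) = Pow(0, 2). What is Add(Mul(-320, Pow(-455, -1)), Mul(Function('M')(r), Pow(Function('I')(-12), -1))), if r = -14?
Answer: Rational(-27, 91) ≈ -0.29670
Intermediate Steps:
Function('I')(n) = 4 (Function('I')(n) = Add(4, Pow(0, 2)) = Add(4, 0) = 4)
Add(Mul(-320, Pow(-455, -1)), Mul(Function('M')(r), Pow(Function('I')(-12), -1))) = Add(Mul(-320, Pow(-455, -1)), Mul(Add(-18, Mul(-1, -14)), Pow(4, -1))) = Add(Mul(-320, Rational(-1, 455)), Mul(Add(-18, 14), Rational(1, 4))) = Add(Rational(64, 91), Mul(-4, Rational(1, 4))) = Add(Rational(64, 91), -1) = Rational(-27, 91)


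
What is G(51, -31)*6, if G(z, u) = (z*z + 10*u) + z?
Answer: 14052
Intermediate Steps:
G(z, u) = z + z² + 10*u (G(z, u) = (z² + 10*u) + z = z + z² + 10*u)
G(51, -31)*6 = (51 + 51² + 10*(-31))*6 = (51 + 2601 - 310)*6 = 2342*6 = 14052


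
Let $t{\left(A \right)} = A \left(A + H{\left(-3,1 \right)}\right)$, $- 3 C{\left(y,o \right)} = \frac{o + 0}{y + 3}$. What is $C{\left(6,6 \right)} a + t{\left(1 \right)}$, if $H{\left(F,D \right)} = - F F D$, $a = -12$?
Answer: $- \frac{16}{3} \approx -5.3333$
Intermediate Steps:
$H{\left(F,D \right)} = - D F^{2}$ ($H{\left(F,D \right)} = - F^{2} D = - D F^{2}$)
$C{\left(y,o \right)} = - \frac{o}{3 \left(3 + y\right)}$ ($C{\left(y,o \right)} = - \frac{\left(o + 0\right) \frac{1}{y + 3}}{3} = - \frac{o \frac{1}{3 + y}}{3} = - \frac{o}{3 \left(3 + y\right)}$)
$t{\left(A \right)} = A \left(-9 + A\right)$ ($t{\left(A \right)} = A \left(A - 1 \left(-3\right)^{2}\right) = A \left(A - 1 \cdot 9\right) = A \left(A - 9\right) = A \left(-9 + A\right)$)
$C{\left(6,6 \right)} a + t{\left(1 \right)} = \left(-1\right) 6 \frac{1}{9 + 3 \cdot 6} \left(-12\right) + 1 \left(-9 + 1\right) = \left(-1\right) 6 \frac{1}{9 + 18} \left(-12\right) + 1 \left(-8\right) = \left(-1\right) 6 \cdot \frac{1}{27} \left(-12\right) - 8 = \left(- \frac{2}{9}\right) \left(-12\right) - 8 = \frac{8}{3} - 8 = - \frac{16}{3}$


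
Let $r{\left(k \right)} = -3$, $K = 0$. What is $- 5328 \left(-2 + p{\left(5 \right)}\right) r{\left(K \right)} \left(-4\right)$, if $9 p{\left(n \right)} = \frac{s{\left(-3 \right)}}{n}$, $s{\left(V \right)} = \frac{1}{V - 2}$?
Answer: $\frac{3203904}{25} \approx 1.2816 \cdot 10^{5}$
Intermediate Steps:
$s{\left(V \right)} = \frac{1}{-2 + V}$
$p{\left(n \right)} = - \frac{1}{45 n}$ ($p{\left(n \right)} = \frac{\frac{1}{-2 - 3} \frac{1}{n}}{9} = \frac{\frac{1}{-5} \frac{1}{n}}{9} = \frac{\left(- \frac{1}{5}\right) \frac{1}{n}}{9} = - \frac{1}{45 n}$)
$- 5328 \left(-2 + p{\left(5 \right)}\right) r{\left(K \right)} \left(-4\right) = - 5328 \left(-2 - \frac{1}{45 \cdot 5}\right) \left(\left(-3\right) \left(-4\right)\right) = - 5328 \left(-2 - \frac{1}{225}\right) 12 = - 5328 \left(\left(- \frac{451}{225}\right) 12\right) = \left(-5328\right) \left(- \frac{1804}{75}\right) = \frac{3203904}{25}$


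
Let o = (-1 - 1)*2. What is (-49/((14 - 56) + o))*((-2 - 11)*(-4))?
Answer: 1274/23 ≈ 55.391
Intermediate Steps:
o = -4 (o = -2*2 = -4)
(-49/((14 - 56) + o))*((-2 - 11)*(-4)) = (-49/((14 - 56) - 4))*((-2 - 11)*(-4)) = (-49/(-42 - 4))*(-13*(-4)) = -49/(-46)*52 = -49*(-1/46)*52 = (49/46)*52 = 1274/23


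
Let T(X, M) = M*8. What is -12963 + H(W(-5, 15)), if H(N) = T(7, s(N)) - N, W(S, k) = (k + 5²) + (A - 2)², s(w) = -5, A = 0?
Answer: -13047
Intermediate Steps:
T(X, M) = 8*M
W(S, k) = 29 + k (W(S, k) = (k + 5²) + (0 - 2)² = (k + 25) + (-2)² = (25 + k) + 4 = 29 + k)
H(N) = -40 - N (H(N) = 8*(-5) - N = -40 - N)
-12963 + H(W(-5, 15)) = -12963 + (-40 - (29 + 15)) = -12963 + (-40 - 1*44) = -12963 + (-40 - 44) = -12963 - 84 = -13047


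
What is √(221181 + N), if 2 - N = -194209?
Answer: 4*√25962 ≈ 644.51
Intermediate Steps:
N = 194211 (N = 2 - 1*(-194209) = 2 + 194209 = 194211)
√(221181 + N) = √(221181 + 194211) = √415392 = 4*√25962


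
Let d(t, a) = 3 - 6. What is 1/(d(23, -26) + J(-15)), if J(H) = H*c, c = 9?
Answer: -1/138 ≈ -0.0072464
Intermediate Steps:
J(H) = 9*H (J(H) = H*9 = 9*H)
d(t, a) = -3
1/(d(23, -26) + J(-15)) = 1/(-3 + 9*(-15)) = 1/(-3 - 135) = 1/(-138) = -1/138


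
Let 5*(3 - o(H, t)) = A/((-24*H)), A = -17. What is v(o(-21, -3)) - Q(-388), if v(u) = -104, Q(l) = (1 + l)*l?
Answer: -150260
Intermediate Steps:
Q(l) = l*(1 + l)
o(H, t) = 3 - 17/(120*H) (o(H, t) = 3 - (-17)/(5*((-24*H))) = 3 - (-17)*(-1/(24*H))/5 = 3 - 17/(120*H))
v(o(-21, -3)) - Q(-388) = -104 - (-388)*(1 - 388) = -104 - (-388)*(-387) = -104 - 1*150156 = -104 - 150156 = -150260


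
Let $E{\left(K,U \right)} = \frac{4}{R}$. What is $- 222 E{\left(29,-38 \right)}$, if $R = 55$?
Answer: $- \frac{888}{55} \approx -16.145$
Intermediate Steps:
$E{\left(K,U \right)} = \frac{4}{55}$
$- 222 E{\left(29,-38 \right)} = \left(-222\right) \frac{4}{55} = - \frac{888}{55}$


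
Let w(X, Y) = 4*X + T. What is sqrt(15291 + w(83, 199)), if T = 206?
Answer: sqrt(15829) ≈ 125.81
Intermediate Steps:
w(X, Y) = 206 + 4*X (w(X, Y) = 4*X + 206 = 206 + 4*X)
sqrt(15291 + w(83, 199)) = sqrt(15291 + (206 + 4*83)) = sqrt(15291 + (206 + 332)) = sqrt(15291 + 538) = sqrt(15829)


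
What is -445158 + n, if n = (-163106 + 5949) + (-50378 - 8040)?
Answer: -660733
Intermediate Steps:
n = -215575 (n = -157157 - 58418 = -215575)
-445158 + n = -445158 - 215575 = -660733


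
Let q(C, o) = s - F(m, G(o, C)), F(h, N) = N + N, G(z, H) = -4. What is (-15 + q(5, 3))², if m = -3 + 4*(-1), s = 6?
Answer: 1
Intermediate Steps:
m = -7 (m = -3 - 4 = -7)
F(h, N) = 2*N
q(C, o) = 14 (q(C, o) = 6 - 2*(-4) = 6 - 1*(-8) = 6 + 8 = 14)
(-15 + q(5, 3))² = (-15 + 14)² = (-1)² = 1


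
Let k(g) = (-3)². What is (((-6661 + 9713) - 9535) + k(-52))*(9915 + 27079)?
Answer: -239499156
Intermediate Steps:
k(g) = 9
(((-6661 + 9713) - 9535) + k(-52))*(9915 + 27079) = (((-6661 + 9713) - 9535) + 9)*(9915 + 27079) = ((3052 - 9535) + 9)*36994 = (-6483 + 9)*36994 = -6474*36994 = -239499156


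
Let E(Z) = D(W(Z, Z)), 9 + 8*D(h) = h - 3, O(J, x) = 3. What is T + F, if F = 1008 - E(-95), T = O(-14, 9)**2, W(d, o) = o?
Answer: 8243/8 ≈ 1030.4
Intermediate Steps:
D(h) = -3/2 + h/8 (D(h) = -9/8 + (h - 3)/8 = -9/8 + (-3 + h)/8 = -9/8 + (-3/8 + h/8) = -3/2 + h/8)
T = 9 (T = 3**2 = 9)
E(Z) = -3/2 + Z/8
F = 8171/8 (F = 1008 - (-3/2 + (1/8)*(-95)) = 1008 - (-3/2 - 95/8) = 1008 - 1*(-107/8) = 1008 + 107/8 = 8171/8 ≈ 1021.4)
T + F = 9 + 8171/8 = 8243/8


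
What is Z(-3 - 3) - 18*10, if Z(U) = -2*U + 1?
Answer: -167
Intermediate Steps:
Z(U) = 1 - 2*U
Z(-3 - 3) - 18*10 = (1 - 2*(-3 - 3)) - 18*10 = (1 - 2*(-6)) - 180 = (1 + 12) - 180 = 13 - 180 = -167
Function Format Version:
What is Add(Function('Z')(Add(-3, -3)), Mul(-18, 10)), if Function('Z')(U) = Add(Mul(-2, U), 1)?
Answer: -167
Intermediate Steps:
Function('Z')(U) = Add(1, Mul(-2, U))
Add(Function('Z')(Add(-3, -3)), Mul(-18, 10)) = Add(Add(1, Mul(-2, Add(-3, -3))), Mul(-18, 10)) = Add(Add(1, Mul(-2, -6)), -180) = Add(Add(1, 12), -180) = Add(13, -180) = -167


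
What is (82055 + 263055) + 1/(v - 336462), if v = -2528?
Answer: 116988838899/338990 ≈ 3.4511e+5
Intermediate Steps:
(82055 + 263055) + 1/(v - 336462) = (82055 + 263055) + 1/(-2528 - 336462) = 345110 + 1/(-338990) = 345110 - 1/338990 = 116988838899/338990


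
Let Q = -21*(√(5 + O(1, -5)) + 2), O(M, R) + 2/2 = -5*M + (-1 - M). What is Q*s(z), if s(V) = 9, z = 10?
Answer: -378 - 189*I*√3 ≈ -378.0 - 327.36*I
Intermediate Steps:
O(M, R) = -2 - 6*M (O(M, R) = -1 + (-5*M + (-1 - M)) = -1 + (-1 - 6*M) = -2 - 6*M)
Q = -42 - 21*I*√3 (Q = -21*(√(5 + (-2 - 6*1)) + 2) = -21*(√(5 + (-2 - 6)) + 2) = -21*(√(5 - 8) + 2) = -21*(√(-3) + 2) = -21*(I*√3 + 2) = -21*(2 + I*√3) = -42 - 21*I*√3 ≈ -42.0 - 36.373*I)
Q*s(z) = (-42 - 21*I*√3)*9 = -378 - 189*I*√3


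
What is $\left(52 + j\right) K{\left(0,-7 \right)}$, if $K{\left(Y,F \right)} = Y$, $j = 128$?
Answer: $0$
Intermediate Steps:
$\left(52 + j\right) K{\left(0,-7 \right)} = \left(52 + 128\right) 0 = 180 \cdot 0 = 0$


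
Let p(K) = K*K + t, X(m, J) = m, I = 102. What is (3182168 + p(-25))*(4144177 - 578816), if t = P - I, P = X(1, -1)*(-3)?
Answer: 11347431670368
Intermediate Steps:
P = -3 (P = 1*(-3) = -3)
t = -105 (t = -3 - 1*102 = -3 - 102 = -105)
p(K) = -105 + K**2 (p(K) = K*K - 105 = K**2 - 105 = -105 + K**2)
(3182168 + p(-25))*(4144177 - 578816) = (3182168 + (-105 + (-25)**2))*(4144177 - 578816) = (3182168 + (-105 + 625))*3565361 = (3182168 + 520)*3565361 = 3182688*3565361 = 11347431670368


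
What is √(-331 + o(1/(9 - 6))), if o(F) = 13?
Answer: I*√318 ≈ 17.833*I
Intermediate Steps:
√(-331 + o(1/(9 - 6))) = √(-331 + 13) = √(-318) = I*√318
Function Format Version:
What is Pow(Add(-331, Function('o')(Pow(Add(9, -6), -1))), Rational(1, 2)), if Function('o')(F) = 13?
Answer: Mul(I, Pow(318, Rational(1, 2))) ≈ Mul(17.833, I)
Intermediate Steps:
Pow(Add(-331, Function('o')(Pow(Add(9, -6), -1))), Rational(1, 2)) = Pow(Add(-331, 13), Rational(1, 2)) = Pow(-318, Rational(1, 2)) = Mul(I, Pow(318, Rational(1, 2)))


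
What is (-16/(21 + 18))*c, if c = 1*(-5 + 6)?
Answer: -16/39 ≈ -0.41026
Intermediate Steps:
c = 1 (c = 1*1 = 1)
(-16/(21 + 18))*c = (-16/(21 + 18))*1 = (-16/39)*1 = ((1/39)*(-16))*1 = -16/39*1 = -16/39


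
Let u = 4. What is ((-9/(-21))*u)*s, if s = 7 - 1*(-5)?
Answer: 144/7 ≈ 20.571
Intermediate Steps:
s = 12 (s = 7 + 5 = 12)
((-9/(-21))*u)*s = (-9/(-21)*4)*12 = (-9*(-1/21)*4)*12 = ((3/7)*4)*12 = (12/7)*12 = 144/7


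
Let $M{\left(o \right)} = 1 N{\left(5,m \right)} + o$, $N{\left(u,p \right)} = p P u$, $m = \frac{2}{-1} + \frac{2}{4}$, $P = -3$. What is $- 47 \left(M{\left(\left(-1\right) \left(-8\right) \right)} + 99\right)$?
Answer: $- \frac{12173}{2} \approx -6086.5$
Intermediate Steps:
$m = - \frac{3}{2}$ ($m = 2 \left(-1\right) + 2 \cdot \frac{1}{4} = -2 + \frac{1}{2} = - \frac{3}{2} \approx -1.5$)
$N{\left(u,p \right)} = - 3 p u$ ($N{\left(u,p \right)} = p \left(-3\right) u = - 3 p u$)
$M{\left(o \right)} = \frac{45}{2} + o$ ($M{\left(o \right)} = 1 \left(\left(-3\right) \left(- \frac{3}{2}\right) 5\right) + o = 1 \cdot \frac{45}{2} + o = \frac{45}{2} + o$)
$- 47 \left(M{\left(\left(-1\right) \left(-8\right) \right)} + 99\right) = - 47 \left(\left(\frac{45}{2} - -8\right) + 99\right) = - 47 \left(\left(\frac{45}{2} + 8\right) + 99\right) = - 47 \left(\frac{61}{2} + 99\right) = \left(-47\right) \frac{259}{2} = - \frac{12173}{2}$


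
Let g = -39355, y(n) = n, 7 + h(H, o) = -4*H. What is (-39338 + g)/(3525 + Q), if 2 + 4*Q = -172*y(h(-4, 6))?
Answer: -157386/6275 ≈ -25.081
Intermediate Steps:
h(H, o) = -7 - 4*H
Q = -775/2 (Q = -1/2 + (-172*(-7 - 4*(-4)))/4 = -1/2 + (-172*(-7 + 16))/4 = -1/2 + (-172*9)/4 = -1/2 + (1/4)*(-1548) = -1/2 - 387 = -775/2 ≈ -387.50)
(-39338 + g)/(3525 + Q) = (-39338 - 39355)/(3525 - 775/2) = -78693/6275/2 = -78693*2/6275 = -157386/6275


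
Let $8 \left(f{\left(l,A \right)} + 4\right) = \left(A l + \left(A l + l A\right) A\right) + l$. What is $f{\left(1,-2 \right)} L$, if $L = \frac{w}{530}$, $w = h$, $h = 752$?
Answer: $- \frac{235}{53} \approx -4.434$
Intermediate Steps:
$f{\left(l,A \right)} = -4 + \frac{l}{8} + \frac{l A^{2}}{4} + \frac{A l}{8}$ ($f{\left(l,A \right)} = -4 + \frac{\left(A l + \left(A l + l A\right) A\right) + l}{8} = -4 + \frac{\left(A l + \left(A l + A l\right) A\right) + l}{8} = -4 + \frac{\left(A l + 2 A l A\right) + l}{8} = -4 + \frac{\left(A l + 2 l A^{2}\right) + l}{8} = -4 + \frac{l + A l + 2 l A^{2}}{8} = -4 + \left(\frac{l}{8} + \frac{l A^{2}}{4} + \frac{A l}{8}\right) = -4 + \frac{l}{8} + \frac{l A^{2}}{4} + \frac{A l}{8}$)
$w = 752$
$L = \frac{376}{265}$ ($L = \frac{752}{530} = 752 \cdot \frac{1}{530} = \frac{376}{265} \approx 1.4189$)
$f{\left(1,-2 \right)} L = \left(-4 + \frac{1}{8} \cdot 1 + \frac{1}{4} \cdot 1 \left(-2\right)^{2} + \frac{1}{8} \left(-2\right) 1\right) \frac{376}{265} = \left(-4 + \frac{1}{8} + \frac{1}{4} \cdot 1 \cdot 4 - \frac{1}{4}\right) \frac{376}{265} = \left(-4 + \frac{1}{8} + 1 - \frac{1}{4}\right) \frac{376}{265} = \left(- \frac{25}{8}\right) \frac{376}{265} = - \frac{235}{53}$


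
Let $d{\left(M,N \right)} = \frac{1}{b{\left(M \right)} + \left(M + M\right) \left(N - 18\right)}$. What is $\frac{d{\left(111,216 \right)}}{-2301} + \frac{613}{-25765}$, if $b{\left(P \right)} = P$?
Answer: $- \frac{62157102136}{2612523772755} \approx -0.023792$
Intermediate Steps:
$d{\left(M,N \right)} = \frac{1}{M + 2 M \left(-18 + N\right)}$ ($d{\left(M,N \right)} = \frac{1}{M + \left(M + M\right) \left(N - 18\right)} = \frac{1}{M + 2 M \left(-18 + N\right)}$)
$\frac{d{\left(111,216 \right)}}{-2301} + \frac{613}{-25765} = \frac{\frac{1}{111} \frac{1}{-35 + 2 \cdot 216}}{-2301} + \frac{613}{-25765} = \frac{1}{111 \left(-35 + 432\right)} \left(- \frac{1}{2301}\right) + 613 \left(- \frac{1}{25765}\right) = \frac{1}{111 \cdot 397} \left(- \frac{1}{2301}\right) - \frac{613}{25765} = \frac{1}{111} \cdot \frac{1}{397} \left(- \frac{1}{2301}\right) - \frac{613}{25765} = \frac{1}{44067} \left(- \frac{1}{2301}\right) - \frac{613}{25765} = - \frac{1}{101398167} - \frac{613}{25765} = - \frac{62157102136}{2612523772755}$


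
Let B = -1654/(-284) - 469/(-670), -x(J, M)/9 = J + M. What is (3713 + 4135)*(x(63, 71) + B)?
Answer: -3341788272/355 ≈ -9.4135e+6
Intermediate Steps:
x(J, M) = -9*J - 9*M (x(J, M) = -9*(J + M) = -9*J - 9*M)
B = 2316/355 (B = -1654*(-1/284) - 469*(-1/670) = 827/142 + 7/10 = 2316/355 ≈ 6.5239)
(3713 + 4135)*(x(63, 71) + B) = (3713 + 4135)*((-9*63 - 9*71) + 2316/355) = 7848*((-567 - 639) + 2316/355) = 7848*(-1206 + 2316/355) = 7848*(-425814/355) = -3341788272/355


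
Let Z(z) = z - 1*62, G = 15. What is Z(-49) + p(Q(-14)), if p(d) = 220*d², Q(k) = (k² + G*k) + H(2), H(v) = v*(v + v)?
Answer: 7809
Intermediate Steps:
H(v) = 2*v² (H(v) = v*(2*v) = 2*v²)
Q(k) = 8 + k² + 15*k (Q(k) = (k² + 15*k) + 2*2² = (k² + 15*k) + 2*4 = (k² + 15*k) + 8 = 8 + k² + 15*k)
Z(z) = -62 + z (Z(z) = z - 62 = -62 + z)
Z(-49) + p(Q(-14)) = (-62 - 49) + 220*(8 + (-14)² + 15*(-14))² = -111 + 220*(8 + 196 - 210)² = -111 + 220*(-6)² = -111 + 220*36 = -111 + 7920 = 7809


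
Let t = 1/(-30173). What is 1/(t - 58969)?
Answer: -30173/1779271638 ≈ -1.6958e-5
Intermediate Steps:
t = -1/30173 ≈ -3.3142e-5
1/(t - 58969) = 1/(-1/30173 - 58969) = 1/(-1779271638/30173) = -30173/1779271638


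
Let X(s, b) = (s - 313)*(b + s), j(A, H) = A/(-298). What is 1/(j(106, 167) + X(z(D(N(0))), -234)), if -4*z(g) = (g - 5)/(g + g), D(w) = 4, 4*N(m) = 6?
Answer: 152576/11172309173 ≈ 1.3657e-5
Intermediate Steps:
j(A, H) = -A/298 (j(A, H) = A*(-1/298) = -A/298)
N(m) = 3/2 (N(m) = (¼)*6 = 3/2)
z(g) = -(-5 + g)/(8*g) (z(g) = -(g - 5)/(4*(g + g)) = -(-5 + g)/(4*(2*g)) = -(-5 + g)*1/(2*g)/4 = -(-5 + g)/(8*g))
X(s, b) = (-313 + s)*(b + s)
1/(j(106, 167) + X(z(D(N(0))), -234)) = 1/(-1/298*106 + (((⅛)*(5 - 1*4)/4)² - 313*(-234) - 313*(5 - 1*4)/(8*4) - 117*(5 - 1*4)/(4*4))) = 1/(-53/149 + (((⅛)*(¼)*(5 - 4))² + 73242 - 313*(5 - 4)/(8*4) - 117*(5 - 4)/(4*4))) = 1/(-53/149 + (((⅛)*(¼)*1)² + 73242 - 313/(8*4) - 117/(4*4))) = 1/(-53/149 + ((1/32)² + 73242 - 313*1/32 - 234*1/32)) = 1/(-53/149 + (1/1024 + 73242 - 313/32 - 117/16)) = 1/(-53/149 + 74982305/1024) = 1/(11172309173/152576) = 152576/11172309173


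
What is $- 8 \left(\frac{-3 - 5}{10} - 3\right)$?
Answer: $\frac{152}{5} \approx 30.4$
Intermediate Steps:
$- 8 \left(\frac{-3 - 5}{10} - 3\right) = - 8 \left(\left(-3 - 5\right) \frac{1}{10} - 3\right) = - 8 \left(\left(-8\right) \frac{1}{10} - 3\right) = - 8 \left(- \frac{4}{5} - 3\right) = \left(-8\right) \left(- \frac{19}{5}\right) = \frac{152}{5}$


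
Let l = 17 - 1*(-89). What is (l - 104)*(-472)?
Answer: -944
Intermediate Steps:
l = 106 (l = 17 + 89 = 106)
(l - 104)*(-472) = (106 - 104)*(-472) = 2*(-472) = -944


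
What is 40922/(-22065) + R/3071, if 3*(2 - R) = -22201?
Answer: 37661023/67761615 ≈ 0.55579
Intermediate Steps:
R = 22207/3 (R = 2 - ⅓*(-22201) = 2 + 22201/3 = 22207/3 ≈ 7402.3)
40922/(-22065) + R/3071 = 40922/(-22065) + (22207/3)/3071 = 40922*(-1/22065) + (22207/3)*(1/3071) = -40922/22065 + 22207/9213 = 37661023/67761615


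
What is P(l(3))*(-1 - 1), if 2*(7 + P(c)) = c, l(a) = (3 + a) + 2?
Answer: 6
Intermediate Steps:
l(a) = 5 + a
P(c) = -7 + c/2
P(l(3))*(-1 - 1) = (-7 + (5 + 3)/2)*(-1 - 1) = (-7 + (1/2)*8)*(-2) = (-7 + 4)*(-2) = -3*(-2) = 6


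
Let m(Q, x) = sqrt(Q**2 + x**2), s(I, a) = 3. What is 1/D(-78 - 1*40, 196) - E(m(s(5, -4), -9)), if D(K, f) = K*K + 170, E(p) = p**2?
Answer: -1268459/14094 ≈ -90.000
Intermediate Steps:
D(K, f) = 170 + K**2 (D(K, f) = K**2 + 170 = 170 + K**2)
1/D(-78 - 1*40, 196) - E(m(s(5, -4), -9)) = 1/(170 + (-78 - 1*40)**2) - (sqrt(3**2 + (-9)**2))**2 = 1/(170 + (-78 - 40)**2) - (sqrt(9 + 81))**2 = 1/(170 + (-118)**2) - (sqrt(90))**2 = 1/(170 + 13924) - (3*sqrt(10))**2 = 1/14094 - 1*90 = 1/14094 - 90 = -1268459/14094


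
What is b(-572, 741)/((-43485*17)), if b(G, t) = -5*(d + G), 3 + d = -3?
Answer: -34/8697 ≈ -0.0039094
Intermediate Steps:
d = -6 (d = -3 - 3 = -6)
b(G, t) = 30 - 5*G (b(G, t) = -5*(-6 + G) = 30 - 5*G)
b(-572, 741)/((-43485*17)) = (30 - 5*(-572))/((-43485*17)) = (30 + 2860)/(-739245) = 2890*(-1/739245) = -34/8697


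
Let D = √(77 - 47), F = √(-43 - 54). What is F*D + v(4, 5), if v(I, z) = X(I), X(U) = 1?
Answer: 1 + I*√2910 ≈ 1.0 + 53.944*I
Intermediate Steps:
F = I*√97 (F = √(-97) = I*√97 ≈ 9.8489*I)
D = √30 ≈ 5.4772
v(I, z) = 1
F*D + v(4, 5) = (I*√97)*√30 + 1 = I*√2910 + 1 = 1 + I*√2910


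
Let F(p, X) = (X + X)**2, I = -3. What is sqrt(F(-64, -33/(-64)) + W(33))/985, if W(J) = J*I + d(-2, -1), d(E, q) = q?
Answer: I*sqrt(101311)/31520 ≈ 0.010098*I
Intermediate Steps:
F(p, X) = 4*X**2 (F(p, X) = (2*X)**2 = 4*X**2)
W(J) = -1 - 3*J (W(J) = J*(-3) - 1 = -3*J - 1 = -1 - 3*J)
sqrt(F(-64, -33/(-64)) + W(33))/985 = sqrt(4*(-33/(-64))**2 + (-1 - 3*33))/985 = sqrt(4*(-33*(-1/64))**2 + (-1 - 99))*(1/985) = sqrt(4*(33/64)**2 - 100)*(1/985) = sqrt(4*(1089/4096) - 100)*(1/985) = sqrt(1089/1024 - 100)*(1/985) = sqrt(-101311/1024)*(1/985) = (I*sqrt(101311)/32)*(1/985) = I*sqrt(101311)/31520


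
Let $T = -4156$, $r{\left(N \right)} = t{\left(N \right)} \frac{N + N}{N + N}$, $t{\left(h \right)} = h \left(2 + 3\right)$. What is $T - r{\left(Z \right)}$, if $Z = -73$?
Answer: $-3791$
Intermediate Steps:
$t{\left(h \right)} = 5 h$ ($t{\left(h \right)} = h 5 = 5 h$)
$r{\left(N \right)} = 5 N$ ($r{\left(N \right)} = 5 N \frac{N + N}{N + N} = 5 N \frac{2 N}{2 N} = 5 N 2 N \frac{1}{2 N} = 5 N 1 = 5 N$)
$T - r{\left(Z \right)} = -4156 - 5 \left(-73\right) = -4156 - -365 = -4156 + 365 = -3791$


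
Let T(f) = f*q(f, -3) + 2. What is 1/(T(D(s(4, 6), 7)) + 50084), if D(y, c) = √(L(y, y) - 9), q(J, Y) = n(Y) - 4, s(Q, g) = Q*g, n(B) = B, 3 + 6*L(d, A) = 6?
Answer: 100172/5017215625 + 7*I*√34/5017215625 ≈ 1.9966e-5 + 8.1353e-9*I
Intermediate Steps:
L(d, A) = ½ (L(d, A) = -½ + (⅙)*6 = -½ + 1 = ½)
q(J, Y) = -4 + Y (q(J, Y) = Y - 4 = -4 + Y)
D(y, c) = I*√34/2 (D(y, c) = √(½ - 9) = √(-17/2) = I*√34/2)
T(f) = 2 - 7*f (T(f) = f*(-4 - 3) + 2 = f*(-7) + 2 = -7*f + 2 = 2 - 7*f)
1/(T(D(s(4, 6), 7)) + 50084) = 1/((2 - 7*I*√34/2) + 50084) = 1/(50086 - 7*I*√34/2)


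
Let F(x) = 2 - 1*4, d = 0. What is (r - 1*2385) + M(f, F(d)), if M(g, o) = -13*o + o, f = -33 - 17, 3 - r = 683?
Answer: -3041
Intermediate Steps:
r = -680 (r = 3 - 1*683 = 3 - 683 = -680)
F(x) = -2 (F(x) = 2 - 4 = -2)
f = -50
M(g, o) = -12*o
(r - 1*2385) + M(f, F(d)) = (-680 - 1*2385) - 12*(-2) = (-680 - 2385) + 24 = -3065 + 24 = -3041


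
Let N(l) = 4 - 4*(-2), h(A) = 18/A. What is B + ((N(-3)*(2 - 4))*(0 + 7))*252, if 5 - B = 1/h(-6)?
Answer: -126992/3 ≈ -42331.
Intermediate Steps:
N(l) = 12 (N(l) = 4 + 8 = 12)
B = 16/3 (B = 5 - 1/(18/(-6)) = 5 - 1/(18*(-⅙)) = 5 - 1/(-3) = 5 - 1*(-⅓) = 5 + ⅓ = 16/3 ≈ 5.3333)
B + ((N(-3)*(2 - 4))*(0 + 7))*252 = 16/3 + ((12*(2 - 4))*(0 + 7))*252 = 16/3 + ((12*(-2))*7)*252 = 16/3 - 24*7*252 = 16/3 - 168*252 = 16/3 - 42336 = -126992/3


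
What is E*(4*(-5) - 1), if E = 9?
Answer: -189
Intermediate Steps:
E*(4*(-5) - 1) = 9*(4*(-5) - 1) = 9*(-20 - 1) = 9*(-21) = -189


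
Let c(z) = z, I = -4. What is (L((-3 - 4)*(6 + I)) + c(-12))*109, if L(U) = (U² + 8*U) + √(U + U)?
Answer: 7848 + 218*I*√7 ≈ 7848.0 + 576.77*I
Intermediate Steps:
L(U) = U² + 8*U + √2*√U (L(U) = (U² + 8*U) + √(2*U) = (U² + 8*U) + √2*√U = U² + 8*U + √2*√U)
(L((-3 - 4)*(6 + I)) + c(-12))*109 = ((((-3 - 4)*(6 - 4))² + 8*((-3 - 4)*(6 - 4)) + √2*√((-3 - 4)*(6 - 4))) - 12)*109 = (((-7*2)² + 8*(-7*2) + √2*√(-7*2)) - 12)*109 = (((-14)² + 8*(-14) + √2*√(-14)) - 12)*109 = ((196 - 112 + √2*(I*√14)) - 12)*109 = ((196 - 112 + 2*I*√7) - 12)*109 = ((84 + 2*I*√7) - 12)*109 = (72 + 2*I*√7)*109 = 7848 + 218*I*√7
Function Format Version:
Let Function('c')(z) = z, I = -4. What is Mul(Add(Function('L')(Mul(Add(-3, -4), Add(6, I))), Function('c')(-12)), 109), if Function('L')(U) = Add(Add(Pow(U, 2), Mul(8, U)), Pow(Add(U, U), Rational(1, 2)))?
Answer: Add(7848, Mul(218, I, Pow(7, Rational(1, 2)))) ≈ Add(7848.0, Mul(576.77, I))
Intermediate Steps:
Function('L')(U) = Add(Pow(U, 2), Mul(8, U), Mul(Pow(2, Rational(1, 2)), Pow(U, Rational(1, 2)))) (Function('L')(U) = Add(Add(Pow(U, 2), Mul(8, U)), Pow(Mul(2, U), Rational(1, 2))) = Add(Add(Pow(U, 2), Mul(8, U)), Mul(Pow(2, Rational(1, 2)), Pow(U, Rational(1, 2)))) = Add(Pow(U, 2), Mul(8, U), Mul(Pow(2, Rational(1, 2)), Pow(U, Rational(1, 2)))))
Mul(Add(Function('L')(Mul(Add(-3, -4), Add(6, I))), Function('c')(-12)), 109) = Mul(Add(Add(Pow(Mul(Add(-3, -4), Add(6, -4)), 2), Mul(8, Mul(Add(-3, -4), Add(6, -4))), Mul(Pow(2, Rational(1, 2)), Pow(Mul(Add(-3, -4), Add(6, -4)), Rational(1, 2)))), -12), 109) = Mul(Add(Add(Pow(Mul(-7, 2), 2), Mul(8, Mul(-7, 2)), Mul(Pow(2, Rational(1, 2)), Pow(Mul(-7, 2), Rational(1, 2)))), -12), 109) = Mul(Add(Add(Pow(-14, 2), Mul(8, -14), Mul(Pow(2, Rational(1, 2)), Pow(-14, Rational(1, 2)))), -12), 109) = Mul(Add(Add(196, -112, Mul(Pow(2, Rational(1, 2)), Mul(I, Pow(14, Rational(1, 2))))), -12), 109) = Mul(Add(Add(196, -112, Mul(2, I, Pow(7, Rational(1, 2)))), -12), 109) = Mul(Add(Add(84, Mul(2, I, Pow(7, Rational(1, 2)))), -12), 109) = Mul(Add(72, Mul(2, I, Pow(7, Rational(1, 2)))), 109) = Add(7848, Mul(218, I, Pow(7, Rational(1, 2))))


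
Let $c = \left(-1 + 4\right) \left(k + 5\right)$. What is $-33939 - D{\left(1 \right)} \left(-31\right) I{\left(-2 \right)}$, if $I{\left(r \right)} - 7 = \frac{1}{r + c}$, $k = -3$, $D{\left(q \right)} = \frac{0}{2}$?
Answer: $-33939$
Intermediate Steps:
$D{\left(q \right)} = 0$ ($D{\left(q \right)} = 0 \cdot \frac{1}{2} = 0$)
$c = 6$ ($c = \left(-1 + 4\right) \left(-3 + 5\right) = 3 \cdot 2 = 6$)
$I{\left(r \right)} = 7 + \frac{1}{6 + r}$ ($I{\left(r \right)} = 7 + \frac{1}{r + 6} = 7 + \frac{1}{6 + r}$)
$-33939 - D{\left(1 \right)} \left(-31\right) I{\left(-2 \right)} = -33939 - 0 \left(-31\right) \frac{43 + 7 \left(-2\right)}{6 - 2} = -33939 - 0 \frac{43 - 14}{4} = -33939 - 0 \cdot \frac{1}{4} \cdot 29 = -33939 - 0 \cdot \frac{29}{4} = -33939 - 0 = -33939 + 0 = -33939$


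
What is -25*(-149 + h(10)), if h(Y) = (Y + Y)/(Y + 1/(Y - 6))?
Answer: 150725/41 ≈ 3676.2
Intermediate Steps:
h(Y) = 2*Y/(Y + 1/(-6 + Y)) (h(Y) = (2*Y)/(Y + 1/(-6 + Y)) = 2*Y/(Y + 1/(-6 + Y)))
-25*(-149 + h(10)) = -25*(-149 + 2*10*(-6 + 10)/(1 + 10² - 6*10)) = -25*(-149 + 2*10*4/(1 + 100 - 60)) = -25*(-149 + 2*10*4/41) = -25*(-149 + 2*10*(1/41)*4) = -25*(-149 + 80/41) = -25*(-6029/41) = 150725/41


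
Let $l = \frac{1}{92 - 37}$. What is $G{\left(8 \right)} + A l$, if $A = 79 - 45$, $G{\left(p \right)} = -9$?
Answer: $- \frac{461}{55} \approx -8.3818$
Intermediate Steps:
$A = 34$
$l = \frac{1}{55} \approx 0.018182$
$G{\left(8 \right)} + A l = -9 + 34 \cdot \frac{1}{55} = -9 + \frac{34}{55} = - \frac{461}{55}$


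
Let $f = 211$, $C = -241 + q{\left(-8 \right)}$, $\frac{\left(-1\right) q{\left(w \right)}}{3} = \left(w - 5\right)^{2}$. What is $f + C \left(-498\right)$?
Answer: $372715$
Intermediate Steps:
$q{\left(w \right)} = - 3 \left(-5 + w\right)^{2}$ ($q{\left(w \right)} = - 3 \left(w - 5\right)^{2} = - 3 \left(-5 + w\right)^{2}$)
$C = -748$ ($C = -241 - 3 \left(-5 - 8\right)^{2} = -241 - 3 \left(-13\right)^{2} = -241 - 507 = -748$)
$f + C \left(-498\right) = 211 - -372504 = 211 + 372504 = 372715$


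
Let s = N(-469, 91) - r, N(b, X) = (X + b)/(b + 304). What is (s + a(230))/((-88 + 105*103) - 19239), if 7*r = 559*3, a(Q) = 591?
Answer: -68091/1638560 ≈ -0.041555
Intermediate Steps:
N(b, X) = (X + b)/(304 + b)
r = 1677/7 (r = (559*3)/7 = (1/7)*1677 = 1677/7 ≈ 239.57)
s = -91353/385 (s = (91 - 469)/(304 - 469) - 1*1677/7 = -378/(-165) - 1677/7 = -1/165*(-378) - 1677/7 = 126/55 - 1677/7 = -91353/385 ≈ -237.28)
(s + a(230))/((-88 + 105*103) - 19239) = (-91353/385 + 591)/((-88 + 105*103) - 19239) = 136182/(385*((-88 + 10815) - 19239)) = 136182/(385*(10727 - 19239)) = (136182/385)/(-8512) = (136182/385)*(-1/8512) = -68091/1638560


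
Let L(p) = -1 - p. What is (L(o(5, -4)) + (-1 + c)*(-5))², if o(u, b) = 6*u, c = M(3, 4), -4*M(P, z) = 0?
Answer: 676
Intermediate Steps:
M(P, z) = 0 (M(P, z) = -¼*0 = 0)
c = 0
(L(o(5, -4)) + (-1 + c)*(-5))² = ((-1 - 6*5) + (-1 + 0)*(-5))² = ((-1 - 1*30) - 1*(-5))² = ((-1 - 30) + 5)² = (-31 + 5)² = (-26)² = 676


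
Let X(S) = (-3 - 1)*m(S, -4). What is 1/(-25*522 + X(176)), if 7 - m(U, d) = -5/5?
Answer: -1/13082 ≈ -7.6441e-5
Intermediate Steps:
m(U, d) = 8 (m(U, d) = 7 - (-5)/5 = 7 - 1*(-1) = 7 + 1 = 8)
X(S) = -32 (X(S) = (-3 - 1)*8 = -4*8 = -32)
1/(-25*522 + X(176)) = 1/(-25*522 - 32) = 1/(-13050 - 32) = 1/(-13082) = -1/13082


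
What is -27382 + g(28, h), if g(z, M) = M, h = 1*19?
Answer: -27363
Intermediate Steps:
h = 19
-27382 + g(28, h) = -27382 + 19 = -27363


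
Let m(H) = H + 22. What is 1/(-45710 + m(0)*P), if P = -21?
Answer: -1/46172 ≈ -2.1658e-5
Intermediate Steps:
m(H) = 22 + H
1/(-45710 + m(0)*P) = 1/(-45710 + (22 + 0)*(-21)) = 1/(-45710 + 22*(-21)) = 1/(-45710 - 462) = 1/(-46172) = -1/46172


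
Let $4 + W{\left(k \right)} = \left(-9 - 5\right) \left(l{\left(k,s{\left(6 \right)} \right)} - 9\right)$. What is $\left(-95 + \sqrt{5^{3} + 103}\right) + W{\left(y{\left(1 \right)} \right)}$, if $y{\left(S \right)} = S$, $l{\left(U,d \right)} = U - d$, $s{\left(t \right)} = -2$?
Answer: $-15 + 2 \sqrt{57} \approx 0.099669$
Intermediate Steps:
$W{\left(k \right)} = 94 - 14 k$ ($W{\left(k \right)} = -4 + \left(-9 - 5\right) \left(\left(k - -2\right) - 9\right) = -4 - 14 \left(\left(k + 2\right) - 9\right) = -4 - 14 \left(\left(2 + k\right) - 9\right) = -4 - 14 \left(-7 + k\right) = -4 - \left(-98 + 14 k\right) = 94 - 14 k$)
$\left(-95 + \sqrt{5^{3} + 103}\right) + W{\left(y{\left(1 \right)} \right)} = \left(-95 + \sqrt{5^{3} + 103}\right) + \left(94 - 14\right) = \left(-95 + \sqrt{125 + 103}\right) + \left(94 - 14\right) = \left(-95 + \sqrt{228}\right) + 80 = \left(-95 + 2 \sqrt{57}\right) + 80 = -15 + 2 \sqrt{57}$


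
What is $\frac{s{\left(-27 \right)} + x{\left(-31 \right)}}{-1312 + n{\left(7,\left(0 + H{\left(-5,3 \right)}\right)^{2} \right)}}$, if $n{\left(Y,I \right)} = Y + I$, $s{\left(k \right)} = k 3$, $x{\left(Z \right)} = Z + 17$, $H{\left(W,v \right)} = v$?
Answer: $\frac{95}{1296} \approx 0.073303$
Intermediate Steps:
$x{\left(Z \right)} = 17 + Z$
$s{\left(k \right)} = 3 k$
$n{\left(Y,I \right)} = I + Y$
$\frac{s{\left(-27 \right)} + x{\left(-31 \right)}}{-1312 + n{\left(7,\left(0 + H{\left(-5,3 \right)}\right)^{2} \right)}} = \frac{3 \left(-27\right) + \left(17 - 31\right)}{-1312 + \left(\left(0 + 3\right)^{2} + 7\right)} = \frac{-81 - 14}{-1312 + \left(3^{2} + 7\right)} = - \frac{95}{-1312 + \left(9 + 7\right)} = - \frac{95}{-1312 + 16} = - \frac{95}{-1296} = \left(-95\right) \left(- \frac{1}{1296}\right) = \frac{95}{1296}$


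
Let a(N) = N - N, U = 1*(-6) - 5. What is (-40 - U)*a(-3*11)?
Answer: 0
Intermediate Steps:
U = -11 (U = -6 - 5 = -11)
a(N) = 0
(-40 - U)*a(-3*11) = (-40 - 1*(-11))*0 = (-40 + 11)*0 = -29*0 = 0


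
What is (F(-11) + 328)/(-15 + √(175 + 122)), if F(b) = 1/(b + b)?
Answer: 12025/176 + 2405*√33/176 ≈ 146.82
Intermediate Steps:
F(b) = 1/(2*b)
(F(-11) + 328)/(-15 + √(175 + 122)) = ((½)/(-11) + 328)/(-15 + √(175 + 122)) = ((½)*(-1/11) + 328)/(-15 + √297) = (-1/22 + 328)/(-15 + 3*√33) = 7215/(22*(-15 + 3*√33))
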